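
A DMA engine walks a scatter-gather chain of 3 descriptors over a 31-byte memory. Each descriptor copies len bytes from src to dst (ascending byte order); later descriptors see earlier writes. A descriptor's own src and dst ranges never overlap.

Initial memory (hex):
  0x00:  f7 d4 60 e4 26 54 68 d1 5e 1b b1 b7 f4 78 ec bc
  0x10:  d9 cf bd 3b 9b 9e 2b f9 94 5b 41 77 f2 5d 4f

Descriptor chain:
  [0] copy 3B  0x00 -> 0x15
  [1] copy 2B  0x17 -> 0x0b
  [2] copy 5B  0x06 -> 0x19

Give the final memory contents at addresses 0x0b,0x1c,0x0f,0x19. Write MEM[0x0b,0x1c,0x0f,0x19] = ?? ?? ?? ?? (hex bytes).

MEM[0x0b,0x1c,0x0f,0x19] = 60 1b bc 68

[0] 0x00->0x15 len=3 : f7 d4 60
[1] 0x17->0x0b len=2 : 60 94
[2] 0x06->0x19 len=5 : 68 d1 5e 1b b1
query mem[0x0b]=0x60, mem[0x1c]=0x1b, mem[0x0f]=0xbc, mem[0x19]=0x68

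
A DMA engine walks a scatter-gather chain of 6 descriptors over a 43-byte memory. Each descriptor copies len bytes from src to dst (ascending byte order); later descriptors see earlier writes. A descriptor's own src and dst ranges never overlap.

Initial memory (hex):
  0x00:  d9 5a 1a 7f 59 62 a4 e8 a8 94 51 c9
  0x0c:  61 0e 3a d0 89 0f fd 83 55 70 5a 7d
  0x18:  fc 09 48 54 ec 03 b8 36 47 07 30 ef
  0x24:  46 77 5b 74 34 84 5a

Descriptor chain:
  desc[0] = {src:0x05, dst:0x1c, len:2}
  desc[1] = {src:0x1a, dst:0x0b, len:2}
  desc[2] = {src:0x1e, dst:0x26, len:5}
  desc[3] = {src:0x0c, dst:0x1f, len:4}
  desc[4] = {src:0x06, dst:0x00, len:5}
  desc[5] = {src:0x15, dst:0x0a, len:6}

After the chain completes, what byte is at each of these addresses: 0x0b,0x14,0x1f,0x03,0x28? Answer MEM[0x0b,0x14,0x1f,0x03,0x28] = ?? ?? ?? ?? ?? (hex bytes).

MEM[0x0b,0x14,0x1f,0x03,0x28] = 5a 55 54 94 47

D0: mem[0x1c..0x1d] <- [62 a4]
D1: mem[0x0b..0x0c] <- [48 54]
D2: mem[0x26..0x2a] <- [b8 36 47 07 30]
D3: mem[0x1f..0x22] <- [54 0e 3a d0]
D4: mem[0x00..0x04] <- [a4 e8 a8 94 51]
D5: mem[0x0a..0x0f] <- [70 5a 7d fc 09 48]
query mem[0x0b]=0x5a, mem[0x14]=0x55, mem[0x1f]=0x54, mem[0x03]=0x94, mem[0x28]=0x47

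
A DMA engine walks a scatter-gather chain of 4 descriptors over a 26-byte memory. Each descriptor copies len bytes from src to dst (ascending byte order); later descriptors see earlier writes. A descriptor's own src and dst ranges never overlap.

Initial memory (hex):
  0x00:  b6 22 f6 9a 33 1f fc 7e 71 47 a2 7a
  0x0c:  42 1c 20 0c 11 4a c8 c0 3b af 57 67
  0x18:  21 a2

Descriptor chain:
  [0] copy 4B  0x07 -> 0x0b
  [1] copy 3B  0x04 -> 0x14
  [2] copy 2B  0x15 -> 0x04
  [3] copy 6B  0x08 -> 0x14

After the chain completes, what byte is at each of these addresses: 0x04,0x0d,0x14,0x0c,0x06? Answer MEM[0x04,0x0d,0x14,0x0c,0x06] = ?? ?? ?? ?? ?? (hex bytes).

#0 dst[0x0b+4] := {0x7e,0x71,0x47,0xa2}
#1 dst[0x14+3] := {0x33,0x1f,0xfc}
#2 dst[0x04+2] := {0x1f,0xfc}
#3 dst[0x14+6] := {0x71,0x47,0xa2,0x7e,0x71,0x47}
query mem[0x04]=0x1f, mem[0x0d]=0x47, mem[0x14]=0x71, mem[0x0c]=0x71, mem[0x06]=0xfc

MEM[0x04,0x0d,0x14,0x0c,0x06] = 1f 47 71 71 fc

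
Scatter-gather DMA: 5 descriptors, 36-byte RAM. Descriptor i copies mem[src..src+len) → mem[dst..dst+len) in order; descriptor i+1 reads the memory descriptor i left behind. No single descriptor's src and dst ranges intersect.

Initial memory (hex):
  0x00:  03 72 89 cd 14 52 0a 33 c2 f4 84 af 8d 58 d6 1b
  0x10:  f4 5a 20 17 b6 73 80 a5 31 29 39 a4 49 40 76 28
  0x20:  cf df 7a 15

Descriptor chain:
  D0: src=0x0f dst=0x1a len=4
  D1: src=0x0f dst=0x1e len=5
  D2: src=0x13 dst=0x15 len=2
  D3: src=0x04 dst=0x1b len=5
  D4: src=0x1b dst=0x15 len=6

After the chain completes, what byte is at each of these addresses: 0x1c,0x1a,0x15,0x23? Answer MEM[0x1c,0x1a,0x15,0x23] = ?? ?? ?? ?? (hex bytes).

MEM[0x1c,0x1a,0x15,0x23] = 52 5a 14 15

#0 dst[0x1a+4] := {0x1b,0xf4,0x5a,0x20}
#1 dst[0x1e+5] := {0x1b,0xf4,0x5a,0x20,0x17}
#2 dst[0x15+2] := {0x17,0xb6}
#3 dst[0x1b+5] := {0x14,0x52,0x0a,0x33,0xc2}
#4 dst[0x15+6] := {0x14,0x52,0x0a,0x33,0xc2,0x5a}
query mem[0x1c]=0x52, mem[0x1a]=0x5a, mem[0x15]=0x14, mem[0x23]=0x15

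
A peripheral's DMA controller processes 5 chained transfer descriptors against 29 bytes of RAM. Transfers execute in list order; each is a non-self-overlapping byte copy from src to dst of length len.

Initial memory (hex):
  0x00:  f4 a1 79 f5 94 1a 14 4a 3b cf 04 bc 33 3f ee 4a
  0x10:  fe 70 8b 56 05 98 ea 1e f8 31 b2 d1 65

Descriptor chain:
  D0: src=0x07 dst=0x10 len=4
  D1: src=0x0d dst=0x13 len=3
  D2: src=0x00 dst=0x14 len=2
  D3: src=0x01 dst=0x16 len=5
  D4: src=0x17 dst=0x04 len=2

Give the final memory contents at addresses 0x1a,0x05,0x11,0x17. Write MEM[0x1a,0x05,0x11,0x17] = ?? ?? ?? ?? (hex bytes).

[0] 0x07->0x10 len=4 : 4a 3b cf 04
[1] 0x0d->0x13 len=3 : 3f ee 4a
[2] 0x00->0x14 len=2 : f4 a1
[3] 0x01->0x16 len=5 : a1 79 f5 94 1a
[4] 0x17->0x04 len=2 : 79 f5
query mem[0x1a]=0x1a, mem[0x05]=0xf5, mem[0x11]=0x3b, mem[0x17]=0x79

MEM[0x1a,0x05,0x11,0x17] = 1a f5 3b 79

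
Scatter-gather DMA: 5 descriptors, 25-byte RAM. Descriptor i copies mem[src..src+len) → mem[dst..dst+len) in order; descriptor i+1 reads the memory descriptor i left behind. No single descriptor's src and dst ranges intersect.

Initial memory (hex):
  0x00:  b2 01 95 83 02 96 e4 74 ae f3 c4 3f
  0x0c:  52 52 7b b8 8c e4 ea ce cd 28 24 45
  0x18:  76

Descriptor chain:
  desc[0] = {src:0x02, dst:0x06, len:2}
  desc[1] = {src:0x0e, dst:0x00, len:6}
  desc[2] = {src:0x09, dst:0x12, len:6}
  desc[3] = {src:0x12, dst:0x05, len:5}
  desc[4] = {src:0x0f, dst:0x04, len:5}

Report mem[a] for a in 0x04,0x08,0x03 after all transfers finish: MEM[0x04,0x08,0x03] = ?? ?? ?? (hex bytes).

[0] 0x02->0x06 len=2 : 95 83
[1] 0x0e->0x00 len=6 : 7b b8 8c e4 ea ce
[2] 0x09->0x12 len=6 : f3 c4 3f 52 52 7b
[3] 0x12->0x05 len=5 : f3 c4 3f 52 52
[4] 0x0f->0x04 len=5 : b8 8c e4 f3 c4
query mem[0x04]=0xb8, mem[0x08]=0xc4, mem[0x03]=0xe4

MEM[0x04,0x08,0x03] = b8 c4 e4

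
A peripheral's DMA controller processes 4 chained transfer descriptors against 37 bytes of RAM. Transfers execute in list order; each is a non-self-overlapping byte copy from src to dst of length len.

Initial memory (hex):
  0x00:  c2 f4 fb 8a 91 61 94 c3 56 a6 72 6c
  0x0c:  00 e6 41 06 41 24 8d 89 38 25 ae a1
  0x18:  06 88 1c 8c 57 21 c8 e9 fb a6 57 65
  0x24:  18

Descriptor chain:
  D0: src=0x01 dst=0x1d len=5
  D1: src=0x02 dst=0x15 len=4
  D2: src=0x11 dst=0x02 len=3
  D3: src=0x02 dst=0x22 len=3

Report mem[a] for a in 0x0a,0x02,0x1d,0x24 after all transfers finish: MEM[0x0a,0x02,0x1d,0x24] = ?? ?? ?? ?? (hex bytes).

MEM[0x0a,0x02,0x1d,0x24] = 72 24 f4 89

  after D0: wrote 5B at 0x1d = f4fb8a9161
  after D1: wrote 4B at 0x15 = fb8a9161
  after D2: wrote 3B at 0x02 = 248d89
  after D3: wrote 3B at 0x22 = 248d89
query mem[0x0a]=0x72, mem[0x02]=0x24, mem[0x1d]=0xf4, mem[0x24]=0x89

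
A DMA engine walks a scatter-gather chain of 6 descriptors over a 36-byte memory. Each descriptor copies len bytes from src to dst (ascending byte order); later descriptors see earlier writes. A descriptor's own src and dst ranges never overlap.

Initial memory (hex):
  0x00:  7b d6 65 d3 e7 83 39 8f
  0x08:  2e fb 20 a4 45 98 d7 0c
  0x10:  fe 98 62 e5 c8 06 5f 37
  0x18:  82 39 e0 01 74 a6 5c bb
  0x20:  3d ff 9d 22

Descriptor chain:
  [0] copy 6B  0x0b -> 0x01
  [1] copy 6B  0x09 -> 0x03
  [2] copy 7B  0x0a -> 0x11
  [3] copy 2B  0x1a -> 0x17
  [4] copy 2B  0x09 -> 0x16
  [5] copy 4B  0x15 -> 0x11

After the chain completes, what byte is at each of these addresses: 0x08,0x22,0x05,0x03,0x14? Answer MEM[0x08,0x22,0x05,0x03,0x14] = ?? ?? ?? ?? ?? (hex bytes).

D0: mem[0x01..0x06] <- [a4 45 98 d7 0c fe]
D1: mem[0x03..0x08] <- [fb 20 a4 45 98 d7]
D2: mem[0x11..0x17] <- [20 a4 45 98 d7 0c fe]
D3: mem[0x17..0x18] <- [e0 01]
D4: mem[0x16..0x17] <- [fb 20]
D5: mem[0x11..0x14] <- [d7 fb 20 01]
query mem[0x08]=0xd7, mem[0x22]=0x9d, mem[0x05]=0xa4, mem[0x03]=0xfb, mem[0x14]=0x01

MEM[0x08,0x22,0x05,0x03,0x14] = d7 9d a4 fb 01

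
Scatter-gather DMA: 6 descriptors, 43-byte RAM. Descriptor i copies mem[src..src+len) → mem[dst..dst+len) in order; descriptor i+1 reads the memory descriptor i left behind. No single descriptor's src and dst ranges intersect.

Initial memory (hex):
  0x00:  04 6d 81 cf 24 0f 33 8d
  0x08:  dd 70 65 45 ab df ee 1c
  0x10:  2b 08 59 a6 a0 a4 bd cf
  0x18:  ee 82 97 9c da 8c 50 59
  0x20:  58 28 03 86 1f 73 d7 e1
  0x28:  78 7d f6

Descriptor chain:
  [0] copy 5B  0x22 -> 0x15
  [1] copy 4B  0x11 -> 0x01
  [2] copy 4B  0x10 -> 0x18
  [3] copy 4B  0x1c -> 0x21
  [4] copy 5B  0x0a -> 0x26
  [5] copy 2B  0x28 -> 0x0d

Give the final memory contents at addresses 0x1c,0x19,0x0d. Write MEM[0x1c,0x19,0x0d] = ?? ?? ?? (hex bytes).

D0: mem[0x15..0x19] <- [03 86 1f 73 d7]
D1: mem[0x01..0x04] <- [08 59 a6 a0]
D2: mem[0x18..0x1b] <- [2b 08 59 a6]
D3: mem[0x21..0x24] <- [da 8c 50 59]
D4: mem[0x26..0x2a] <- [65 45 ab df ee]
D5: mem[0x0d..0x0e] <- [ab df]
query mem[0x1c]=0xda, mem[0x19]=0x08, mem[0x0d]=0xab

MEM[0x1c,0x19,0x0d] = da 08 ab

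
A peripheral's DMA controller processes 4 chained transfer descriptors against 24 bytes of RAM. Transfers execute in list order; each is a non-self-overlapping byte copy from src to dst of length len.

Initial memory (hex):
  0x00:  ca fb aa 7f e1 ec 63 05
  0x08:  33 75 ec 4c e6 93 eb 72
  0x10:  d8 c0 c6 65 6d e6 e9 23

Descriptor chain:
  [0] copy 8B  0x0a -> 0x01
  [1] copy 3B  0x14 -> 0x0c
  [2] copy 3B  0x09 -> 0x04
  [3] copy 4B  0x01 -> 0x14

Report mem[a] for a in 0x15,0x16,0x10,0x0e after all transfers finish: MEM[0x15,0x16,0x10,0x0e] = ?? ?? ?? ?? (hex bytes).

MEM[0x15,0x16,0x10,0x0e] = 4c e6 d8 e9

D0: mem[0x01..0x08] <- [ec 4c e6 93 eb 72 d8 c0]
D1: mem[0x0c..0x0e] <- [6d e6 e9]
D2: mem[0x04..0x06] <- [75 ec 4c]
D3: mem[0x14..0x17] <- [ec 4c e6 75]
query mem[0x15]=0x4c, mem[0x16]=0xe6, mem[0x10]=0xd8, mem[0x0e]=0xe9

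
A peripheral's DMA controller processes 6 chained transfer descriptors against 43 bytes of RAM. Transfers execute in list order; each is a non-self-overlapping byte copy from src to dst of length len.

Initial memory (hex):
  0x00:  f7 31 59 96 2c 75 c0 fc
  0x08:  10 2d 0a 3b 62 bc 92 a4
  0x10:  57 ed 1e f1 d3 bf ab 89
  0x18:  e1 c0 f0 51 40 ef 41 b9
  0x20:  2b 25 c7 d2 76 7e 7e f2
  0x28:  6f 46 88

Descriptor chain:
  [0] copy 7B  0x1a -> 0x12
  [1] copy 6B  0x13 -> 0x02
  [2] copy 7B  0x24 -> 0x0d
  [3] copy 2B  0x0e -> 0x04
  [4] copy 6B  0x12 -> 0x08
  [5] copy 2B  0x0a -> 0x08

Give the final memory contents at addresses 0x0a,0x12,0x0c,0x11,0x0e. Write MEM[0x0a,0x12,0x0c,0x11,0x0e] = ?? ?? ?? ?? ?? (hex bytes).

MEM[0x0a,0x12,0x0c,0x11,0x0e] = 40 46 41 6f 7e

#0 dst[0x12+7] := {0xf0,0x51,0x40,0xef,0x41,0xb9,0x2b}
#1 dst[0x02+6] := {0x51,0x40,0xef,0x41,0xb9,0x2b}
#2 dst[0x0d+7] := {0x76,0x7e,0x7e,0xf2,0x6f,0x46,0x88}
#3 dst[0x04+2] := {0x7e,0x7e}
#4 dst[0x08+6] := {0x46,0x88,0x40,0xef,0x41,0xb9}
#5 dst[0x08+2] := {0x40,0xef}
query mem[0x0a]=0x40, mem[0x12]=0x46, mem[0x0c]=0x41, mem[0x11]=0x6f, mem[0x0e]=0x7e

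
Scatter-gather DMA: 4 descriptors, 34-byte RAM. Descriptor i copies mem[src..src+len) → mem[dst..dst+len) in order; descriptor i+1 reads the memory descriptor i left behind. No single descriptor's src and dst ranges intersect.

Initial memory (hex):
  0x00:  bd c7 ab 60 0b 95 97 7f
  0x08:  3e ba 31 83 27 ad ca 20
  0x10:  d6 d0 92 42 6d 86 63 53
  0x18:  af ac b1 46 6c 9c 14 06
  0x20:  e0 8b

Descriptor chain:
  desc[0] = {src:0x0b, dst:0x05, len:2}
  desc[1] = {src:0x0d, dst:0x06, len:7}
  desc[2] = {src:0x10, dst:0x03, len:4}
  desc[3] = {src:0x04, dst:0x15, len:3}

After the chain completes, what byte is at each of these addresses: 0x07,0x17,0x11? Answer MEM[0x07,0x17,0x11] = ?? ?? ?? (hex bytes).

MEM[0x07,0x17,0x11] = ca 42 d0

[0] 0x0b->0x05 len=2 : 83 27
[1] 0x0d->0x06 len=7 : ad ca 20 d6 d0 92 42
[2] 0x10->0x03 len=4 : d6 d0 92 42
[3] 0x04->0x15 len=3 : d0 92 42
query mem[0x07]=0xca, mem[0x17]=0x42, mem[0x11]=0xd0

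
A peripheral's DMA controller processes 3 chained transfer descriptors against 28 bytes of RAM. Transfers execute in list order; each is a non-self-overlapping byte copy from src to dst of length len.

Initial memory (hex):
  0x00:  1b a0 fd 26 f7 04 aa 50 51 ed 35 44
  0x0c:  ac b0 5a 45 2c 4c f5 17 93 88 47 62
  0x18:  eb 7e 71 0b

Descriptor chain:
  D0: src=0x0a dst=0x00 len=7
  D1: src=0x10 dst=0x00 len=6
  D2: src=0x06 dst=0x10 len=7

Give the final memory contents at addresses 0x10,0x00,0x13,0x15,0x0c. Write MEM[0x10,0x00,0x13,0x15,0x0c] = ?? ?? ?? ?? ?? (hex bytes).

#0 dst[0x00+7] := {0x35,0x44,0xac,0xb0,0x5a,0x45,0x2c}
#1 dst[0x00+6] := {0x2c,0x4c,0xf5,0x17,0x93,0x88}
#2 dst[0x10+7] := {0x2c,0x50,0x51,0xed,0x35,0x44,0xac}
query mem[0x10]=0x2c, mem[0x00]=0x2c, mem[0x13]=0xed, mem[0x15]=0x44, mem[0x0c]=0xac

MEM[0x10,0x00,0x13,0x15,0x0c] = 2c 2c ed 44 ac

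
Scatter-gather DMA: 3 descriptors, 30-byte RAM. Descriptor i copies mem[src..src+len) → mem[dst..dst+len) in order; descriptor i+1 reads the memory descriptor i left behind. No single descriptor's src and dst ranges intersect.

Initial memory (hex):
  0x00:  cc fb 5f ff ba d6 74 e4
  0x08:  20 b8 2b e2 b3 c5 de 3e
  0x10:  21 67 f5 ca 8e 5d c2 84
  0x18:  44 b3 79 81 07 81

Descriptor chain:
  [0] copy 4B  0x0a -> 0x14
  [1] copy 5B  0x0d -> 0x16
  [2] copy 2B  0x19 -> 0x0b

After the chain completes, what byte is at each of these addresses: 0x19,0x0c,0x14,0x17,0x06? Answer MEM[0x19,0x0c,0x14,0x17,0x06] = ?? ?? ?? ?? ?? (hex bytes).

#0 dst[0x14+4] := {0x2b,0xe2,0xb3,0xc5}
#1 dst[0x16+5] := {0xc5,0xde,0x3e,0x21,0x67}
#2 dst[0x0b+2] := {0x21,0x67}
query mem[0x19]=0x21, mem[0x0c]=0x67, mem[0x14]=0x2b, mem[0x17]=0xde, mem[0x06]=0x74

MEM[0x19,0x0c,0x14,0x17,0x06] = 21 67 2b de 74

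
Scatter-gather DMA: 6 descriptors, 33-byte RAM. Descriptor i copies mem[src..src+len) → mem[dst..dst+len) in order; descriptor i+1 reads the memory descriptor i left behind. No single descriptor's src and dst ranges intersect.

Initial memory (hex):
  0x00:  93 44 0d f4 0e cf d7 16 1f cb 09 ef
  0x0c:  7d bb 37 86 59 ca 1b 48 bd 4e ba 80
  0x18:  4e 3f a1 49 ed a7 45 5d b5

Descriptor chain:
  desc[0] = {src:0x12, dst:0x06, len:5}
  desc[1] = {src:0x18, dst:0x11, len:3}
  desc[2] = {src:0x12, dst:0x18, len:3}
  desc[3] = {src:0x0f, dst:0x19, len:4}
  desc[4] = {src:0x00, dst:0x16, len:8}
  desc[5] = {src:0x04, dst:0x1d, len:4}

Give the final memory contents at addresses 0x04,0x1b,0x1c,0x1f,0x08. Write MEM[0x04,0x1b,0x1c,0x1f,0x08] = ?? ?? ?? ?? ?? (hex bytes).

D0: mem[0x06..0x0a] <- [1b 48 bd 4e ba]
D1: mem[0x11..0x13] <- [4e 3f a1]
D2: mem[0x18..0x1a] <- [3f a1 bd]
D3: mem[0x19..0x1c] <- [86 59 4e 3f]
D4: mem[0x16..0x1d] <- [93 44 0d f4 0e cf 1b 48]
D5: mem[0x1d..0x20] <- [0e cf 1b 48]
query mem[0x04]=0x0e, mem[0x1b]=0xcf, mem[0x1c]=0x1b, mem[0x1f]=0x1b, mem[0x08]=0xbd

MEM[0x04,0x1b,0x1c,0x1f,0x08] = 0e cf 1b 1b bd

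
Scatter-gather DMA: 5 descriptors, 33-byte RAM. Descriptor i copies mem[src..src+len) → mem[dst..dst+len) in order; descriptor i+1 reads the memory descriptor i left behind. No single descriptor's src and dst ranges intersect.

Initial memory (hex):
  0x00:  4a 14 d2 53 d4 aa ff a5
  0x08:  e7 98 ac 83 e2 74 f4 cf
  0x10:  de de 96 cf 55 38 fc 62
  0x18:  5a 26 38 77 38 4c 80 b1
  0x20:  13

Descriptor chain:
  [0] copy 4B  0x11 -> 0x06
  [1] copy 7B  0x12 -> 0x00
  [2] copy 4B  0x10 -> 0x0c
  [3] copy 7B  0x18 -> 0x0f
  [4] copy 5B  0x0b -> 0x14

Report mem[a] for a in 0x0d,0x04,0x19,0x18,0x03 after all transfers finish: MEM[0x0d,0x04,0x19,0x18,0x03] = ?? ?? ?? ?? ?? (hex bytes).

D0: mem[0x06..0x09] <- [de 96 cf 55]
D1: mem[0x00..0x06] <- [96 cf 55 38 fc 62 5a]
D2: mem[0x0c..0x0f] <- [de de 96 cf]
D3: mem[0x0f..0x15] <- [5a 26 38 77 38 4c 80]
D4: mem[0x14..0x18] <- [83 de de 96 5a]
query mem[0x0d]=0xde, mem[0x04]=0xfc, mem[0x19]=0x26, mem[0x18]=0x5a, mem[0x03]=0x38

MEM[0x0d,0x04,0x19,0x18,0x03] = de fc 26 5a 38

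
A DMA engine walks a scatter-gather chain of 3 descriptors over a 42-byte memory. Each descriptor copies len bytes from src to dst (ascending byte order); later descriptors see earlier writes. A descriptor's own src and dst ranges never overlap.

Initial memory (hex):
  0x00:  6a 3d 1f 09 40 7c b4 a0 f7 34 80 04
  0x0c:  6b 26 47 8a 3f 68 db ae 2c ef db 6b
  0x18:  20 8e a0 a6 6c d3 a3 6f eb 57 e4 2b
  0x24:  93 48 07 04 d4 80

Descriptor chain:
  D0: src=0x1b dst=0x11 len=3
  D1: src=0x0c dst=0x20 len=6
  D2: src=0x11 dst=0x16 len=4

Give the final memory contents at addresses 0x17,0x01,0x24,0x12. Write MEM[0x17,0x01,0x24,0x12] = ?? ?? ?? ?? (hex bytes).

MEM[0x17,0x01,0x24,0x12] = 6c 3d 3f 6c

D0: mem[0x11..0x13] <- [a6 6c d3]
D1: mem[0x20..0x25] <- [6b 26 47 8a 3f a6]
D2: mem[0x16..0x19] <- [a6 6c d3 2c]
query mem[0x17]=0x6c, mem[0x01]=0x3d, mem[0x24]=0x3f, mem[0x12]=0x6c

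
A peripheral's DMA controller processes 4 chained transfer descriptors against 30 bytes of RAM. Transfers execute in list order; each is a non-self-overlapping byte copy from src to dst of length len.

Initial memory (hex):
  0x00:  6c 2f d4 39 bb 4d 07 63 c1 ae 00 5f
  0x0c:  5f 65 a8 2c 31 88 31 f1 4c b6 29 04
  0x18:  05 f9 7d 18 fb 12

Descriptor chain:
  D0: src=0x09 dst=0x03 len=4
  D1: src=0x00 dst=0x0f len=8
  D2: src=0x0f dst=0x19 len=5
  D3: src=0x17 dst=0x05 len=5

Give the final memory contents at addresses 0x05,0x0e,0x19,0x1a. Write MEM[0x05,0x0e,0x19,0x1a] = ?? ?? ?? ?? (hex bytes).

MEM[0x05,0x0e,0x19,0x1a] = 04 a8 6c 2f

#0 dst[0x03+4] := {0xae,0x00,0x5f,0x5f}
#1 dst[0x0f+8] := {0x6c,0x2f,0xd4,0xae,0x00,0x5f,0x5f,0x63}
#2 dst[0x19+5] := {0x6c,0x2f,0xd4,0xae,0x00}
#3 dst[0x05+5] := {0x04,0x05,0x6c,0x2f,0xd4}
query mem[0x05]=0x04, mem[0x0e]=0xa8, mem[0x19]=0x6c, mem[0x1a]=0x2f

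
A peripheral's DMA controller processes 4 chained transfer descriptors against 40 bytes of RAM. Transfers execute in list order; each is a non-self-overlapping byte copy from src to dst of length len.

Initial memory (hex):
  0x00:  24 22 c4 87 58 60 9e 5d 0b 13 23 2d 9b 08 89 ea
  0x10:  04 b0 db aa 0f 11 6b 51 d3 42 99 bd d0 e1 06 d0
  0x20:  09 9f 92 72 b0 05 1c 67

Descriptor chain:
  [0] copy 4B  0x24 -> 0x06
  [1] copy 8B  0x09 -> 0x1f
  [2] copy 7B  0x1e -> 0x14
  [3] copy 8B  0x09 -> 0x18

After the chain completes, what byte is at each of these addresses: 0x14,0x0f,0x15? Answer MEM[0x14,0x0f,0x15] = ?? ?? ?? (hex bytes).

MEM[0x14,0x0f,0x15] = 06 ea 67

#0 dst[0x06+4] := {0xb0,0x05,0x1c,0x67}
#1 dst[0x1f+8] := {0x67,0x23,0x2d,0x9b,0x08,0x89,0xea,0x04}
#2 dst[0x14+7] := {0x06,0x67,0x23,0x2d,0x9b,0x08,0x89}
#3 dst[0x18+8] := {0x67,0x23,0x2d,0x9b,0x08,0x89,0xea,0x04}
query mem[0x14]=0x06, mem[0x0f]=0xea, mem[0x15]=0x67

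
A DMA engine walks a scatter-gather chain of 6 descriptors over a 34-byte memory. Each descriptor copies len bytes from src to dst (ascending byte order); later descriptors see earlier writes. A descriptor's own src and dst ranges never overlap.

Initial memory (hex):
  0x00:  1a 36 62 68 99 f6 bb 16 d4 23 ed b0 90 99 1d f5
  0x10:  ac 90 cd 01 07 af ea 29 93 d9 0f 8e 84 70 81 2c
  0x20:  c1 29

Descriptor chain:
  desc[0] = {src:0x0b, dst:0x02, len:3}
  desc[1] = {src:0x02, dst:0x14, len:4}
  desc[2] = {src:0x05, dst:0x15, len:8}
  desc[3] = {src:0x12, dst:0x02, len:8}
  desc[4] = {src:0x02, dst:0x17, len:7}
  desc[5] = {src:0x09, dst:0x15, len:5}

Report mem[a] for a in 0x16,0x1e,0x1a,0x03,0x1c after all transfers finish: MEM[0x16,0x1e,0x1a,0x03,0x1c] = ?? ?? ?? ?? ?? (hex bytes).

[0] 0x0b->0x02 len=3 : b0 90 99
[1] 0x02->0x14 len=4 : b0 90 99 f6
[2] 0x05->0x15 len=8 : f6 bb 16 d4 23 ed b0 90
[3] 0x12->0x02 len=8 : cd 01 b0 f6 bb 16 d4 23
[4] 0x02->0x17 len=7 : cd 01 b0 f6 bb 16 d4
[5] 0x09->0x15 len=5 : 23 ed b0 90 99
query mem[0x16]=0xed, mem[0x1e]=0x81, mem[0x1a]=0xf6, mem[0x03]=0x01, mem[0x1c]=0x16

MEM[0x16,0x1e,0x1a,0x03,0x1c] = ed 81 f6 01 16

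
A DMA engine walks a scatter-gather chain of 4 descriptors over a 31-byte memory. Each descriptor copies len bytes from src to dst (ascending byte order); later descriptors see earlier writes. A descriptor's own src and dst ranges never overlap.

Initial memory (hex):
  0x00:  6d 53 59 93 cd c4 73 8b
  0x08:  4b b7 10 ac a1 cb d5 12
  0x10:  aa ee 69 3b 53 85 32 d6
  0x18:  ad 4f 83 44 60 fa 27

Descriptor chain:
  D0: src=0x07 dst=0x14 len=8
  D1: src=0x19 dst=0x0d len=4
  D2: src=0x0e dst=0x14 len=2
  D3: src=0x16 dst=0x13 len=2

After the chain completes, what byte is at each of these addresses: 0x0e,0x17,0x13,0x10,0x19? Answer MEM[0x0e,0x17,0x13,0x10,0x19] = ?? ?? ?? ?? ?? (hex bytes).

[0] 0x07->0x14 len=8 : 8b 4b b7 10 ac a1 cb d5
[1] 0x19->0x0d len=4 : a1 cb d5 60
[2] 0x0e->0x14 len=2 : cb d5
[3] 0x16->0x13 len=2 : b7 10
query mem[0x0e]=0xcb, mem[0x17]=0x10, mem[0x13]=0xb7, mem[0x10]=0x60, mem[0x19]=0xa1

MEM[0x0e,0x17,0x13,0x10,0x19] = cb 10 b7 60 a1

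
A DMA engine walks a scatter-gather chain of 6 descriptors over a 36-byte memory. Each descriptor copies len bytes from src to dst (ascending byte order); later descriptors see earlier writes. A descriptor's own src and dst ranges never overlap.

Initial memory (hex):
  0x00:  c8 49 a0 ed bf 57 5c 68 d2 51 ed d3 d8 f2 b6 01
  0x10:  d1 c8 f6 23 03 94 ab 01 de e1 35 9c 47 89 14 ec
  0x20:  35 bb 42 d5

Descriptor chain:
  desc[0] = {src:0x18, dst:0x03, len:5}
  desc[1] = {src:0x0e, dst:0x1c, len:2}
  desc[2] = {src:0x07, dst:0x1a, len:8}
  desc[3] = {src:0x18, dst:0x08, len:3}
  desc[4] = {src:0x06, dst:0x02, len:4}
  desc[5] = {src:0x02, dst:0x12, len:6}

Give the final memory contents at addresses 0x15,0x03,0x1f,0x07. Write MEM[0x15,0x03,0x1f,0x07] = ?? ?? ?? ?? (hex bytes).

MEM[0x15,0x03,0x1f,0x07] = e1 47 d8 47

D0: mem[0x03..0x07] <- [de e1 35 9c 47]
D1: mem[0x1c..0x1d] <- [b6 01]
D2: mem[0x1a..0x21] <- [47 d2 51 ed d3 d8 f2 b6]
D3: mem[0x08..0x0a] <- [de e1 47]
D4: mem[0x02..0x05] <- [9c 47 de e1]
D5: mem[0x12..0x17] <- [9c 47 de e1 9c 47]
query mem[0x15]=0xe1, mem[0x03]=0x47, mem[0x1f]=0xd8, mem[0x07]=0x47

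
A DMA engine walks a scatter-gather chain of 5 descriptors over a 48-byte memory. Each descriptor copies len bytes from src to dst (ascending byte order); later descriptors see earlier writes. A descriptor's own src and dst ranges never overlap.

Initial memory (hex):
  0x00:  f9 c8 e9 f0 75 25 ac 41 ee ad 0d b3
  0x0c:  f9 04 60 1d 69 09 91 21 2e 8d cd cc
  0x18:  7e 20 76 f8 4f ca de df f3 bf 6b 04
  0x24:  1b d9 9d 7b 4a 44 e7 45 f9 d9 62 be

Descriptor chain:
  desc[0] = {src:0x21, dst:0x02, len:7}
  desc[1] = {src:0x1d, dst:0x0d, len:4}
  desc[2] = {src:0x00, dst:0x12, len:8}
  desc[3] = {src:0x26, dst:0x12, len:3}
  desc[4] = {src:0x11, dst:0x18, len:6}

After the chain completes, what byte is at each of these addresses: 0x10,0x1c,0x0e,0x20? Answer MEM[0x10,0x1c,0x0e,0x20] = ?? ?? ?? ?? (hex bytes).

MEM[0x10,0x1c,0x0e,0x20] = f3 6b de f3

#0 dst[0x02+7] := {0xbf,0x6b,0x04,0x1b,0xd9,0x9d,0x7b}
#1 dst[0x0d+4] := {0xca,0xde,0xdf,0xf3}
#2 dst[0x12+8] := {0xf9,0xc8,0xbf,0x6b,0x04,0x1b,0xd9,0x9d}
#3 dst[0x12+3] := {0x9d,0x7b,0x4a}
#4 dst[0x18+6] := {0x09,0x9d,0x7b,0x4a,0x6b,0x04}
query mem[0x10]=0xf3, mem[0x1c]=0x6b, mem[0x0e]=0xde, mem[0x20]=0xf3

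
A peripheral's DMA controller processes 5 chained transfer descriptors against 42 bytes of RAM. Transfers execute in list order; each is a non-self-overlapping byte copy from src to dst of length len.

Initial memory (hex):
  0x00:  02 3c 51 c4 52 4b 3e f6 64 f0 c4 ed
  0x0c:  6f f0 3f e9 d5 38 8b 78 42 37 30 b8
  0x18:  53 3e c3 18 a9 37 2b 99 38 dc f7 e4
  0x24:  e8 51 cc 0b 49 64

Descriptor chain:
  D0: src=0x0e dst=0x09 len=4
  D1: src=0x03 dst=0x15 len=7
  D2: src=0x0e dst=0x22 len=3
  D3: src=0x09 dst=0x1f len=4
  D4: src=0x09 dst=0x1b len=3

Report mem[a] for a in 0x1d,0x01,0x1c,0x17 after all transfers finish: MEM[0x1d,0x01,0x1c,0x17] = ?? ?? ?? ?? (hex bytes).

  after D0: wrote 4B at 0x09 = 3fe9d538
  after D1: wrote 7B at 0x15 = c4524b3ef6643f
  after D2: wrote 3B at 0x22 = 3fe9d5
  after D3: wrote 4B at 0x1f = 3fe9d538
  after D4: wrote 3B at 0x1b = 3fe9d5
query mem[0x1d]=0xd5, mem[0x01]=0x3c, mem[0x1c]=0xe9, mem[0x17]=0x4b

MEM[0x1d,0x01,0x1c,0x17] = d5 3c e9 4b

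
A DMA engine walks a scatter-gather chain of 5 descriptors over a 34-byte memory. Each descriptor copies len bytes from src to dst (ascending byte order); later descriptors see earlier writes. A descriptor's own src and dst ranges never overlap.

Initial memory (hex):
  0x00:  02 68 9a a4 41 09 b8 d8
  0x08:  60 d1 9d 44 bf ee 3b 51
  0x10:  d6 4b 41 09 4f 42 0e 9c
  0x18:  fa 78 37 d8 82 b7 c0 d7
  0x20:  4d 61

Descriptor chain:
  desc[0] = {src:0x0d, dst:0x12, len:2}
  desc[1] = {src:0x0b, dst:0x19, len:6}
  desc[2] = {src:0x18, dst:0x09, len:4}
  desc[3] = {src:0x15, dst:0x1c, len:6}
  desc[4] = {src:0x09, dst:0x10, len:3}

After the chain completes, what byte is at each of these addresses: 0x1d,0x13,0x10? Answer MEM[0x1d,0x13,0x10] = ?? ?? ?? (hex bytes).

  after D0: wrote 2B at 0x12 = ee3b
  after D1: wrote 6B at 0x19 = 44bfee3b51d6
  after D2: wrote 4B at 0x09 = fa44bfee
  after D3: wrote 6B at 0x1c = 420e9cfa44bf
  after D4: wrote 3B at 0x10 = fa44bf
query mem[0x1d]=0x0e, mem[0x13]=0x3b, mem[0x10]=0xfa

MEM[0x1d,0x13,0x10] = 0e 3b fa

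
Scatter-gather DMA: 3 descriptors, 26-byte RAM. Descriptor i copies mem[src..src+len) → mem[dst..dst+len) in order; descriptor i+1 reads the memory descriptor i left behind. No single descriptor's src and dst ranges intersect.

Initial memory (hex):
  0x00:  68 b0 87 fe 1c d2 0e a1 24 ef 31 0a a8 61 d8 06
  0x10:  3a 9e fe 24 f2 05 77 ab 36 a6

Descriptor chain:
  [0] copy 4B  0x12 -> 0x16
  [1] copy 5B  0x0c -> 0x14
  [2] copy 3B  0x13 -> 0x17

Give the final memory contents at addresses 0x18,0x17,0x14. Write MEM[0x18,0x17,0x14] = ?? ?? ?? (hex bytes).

MEM[0x18,0x17,0x14] = a8 24 a8

#0 dst[0x16+4] := {0xfe,0x24,0xf2,0x05}
#1 dst[0x14+5] := {0xa8,0x61,0xd8,0x06,0x3a}
#2 dst[0x17+3] := {0x24,0xa8,0x61}
query mem[0x18]=0xa8, mem[0x17]=0x24, mem[0x14]=0xa8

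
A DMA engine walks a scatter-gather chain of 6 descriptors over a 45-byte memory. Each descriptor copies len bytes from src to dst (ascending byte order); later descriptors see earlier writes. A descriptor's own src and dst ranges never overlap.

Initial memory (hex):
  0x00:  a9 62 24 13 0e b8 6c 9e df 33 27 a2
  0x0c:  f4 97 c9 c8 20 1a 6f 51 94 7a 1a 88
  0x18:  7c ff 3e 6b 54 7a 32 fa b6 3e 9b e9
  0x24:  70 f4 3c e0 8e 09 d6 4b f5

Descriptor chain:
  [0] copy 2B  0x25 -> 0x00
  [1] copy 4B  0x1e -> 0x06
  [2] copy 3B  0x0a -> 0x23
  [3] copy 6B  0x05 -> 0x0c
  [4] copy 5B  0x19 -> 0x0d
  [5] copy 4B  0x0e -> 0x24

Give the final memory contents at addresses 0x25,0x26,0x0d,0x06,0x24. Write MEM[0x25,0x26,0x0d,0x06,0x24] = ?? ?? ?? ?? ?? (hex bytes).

D0: mem[0x00..0x01] <- [f4 3c]
D1: mem[0x06..0x09] <- [32 fa b6 3e]
D2: mem[0x23..0x25] <- [27 a2 f4]
D3: mem[0x0c..0x11] <- [b8 32 fa b6 3e 27]
D4: mem[0x0d..0x11] <- [ff 3e 6b 54 7a]
D5: mem[0x24..0x27] <- [3e 6b 54 7a]
query mem[0x25]=0x6b, mem[0x26]=0x54, mem[0x0d]=0xff, mem[0x06]=0x32, mem[0x24]=0x3e

MEM[0x25,0x26,0x0d,0x06,0x24] = 6b 54 ff 32 3e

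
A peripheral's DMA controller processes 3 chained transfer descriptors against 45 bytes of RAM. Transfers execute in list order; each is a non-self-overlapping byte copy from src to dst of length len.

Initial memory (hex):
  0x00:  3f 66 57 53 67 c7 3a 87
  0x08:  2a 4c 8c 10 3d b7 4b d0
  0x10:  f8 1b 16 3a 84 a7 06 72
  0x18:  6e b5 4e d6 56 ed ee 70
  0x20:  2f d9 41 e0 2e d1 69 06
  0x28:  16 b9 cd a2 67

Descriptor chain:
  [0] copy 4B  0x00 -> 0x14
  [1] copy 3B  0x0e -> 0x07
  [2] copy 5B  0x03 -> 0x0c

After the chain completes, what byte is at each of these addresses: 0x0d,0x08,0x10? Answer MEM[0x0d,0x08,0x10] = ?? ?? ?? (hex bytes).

#0 dst[0x14+4] := {0x3f,0x66,0x57,0x53}
#1 dst[0x07+3] := {0x4b,0xd0,0xf8}
#2 dst[0x0c+5] := {0x53,0x67,0xc7,0x3a,0x4b}
query mem[0x0d]=0x67, mem[0x08]=0xd0, mem[0x10]=0x4b

MEM[0x0d,0x08,0x10] = 67 d0 4b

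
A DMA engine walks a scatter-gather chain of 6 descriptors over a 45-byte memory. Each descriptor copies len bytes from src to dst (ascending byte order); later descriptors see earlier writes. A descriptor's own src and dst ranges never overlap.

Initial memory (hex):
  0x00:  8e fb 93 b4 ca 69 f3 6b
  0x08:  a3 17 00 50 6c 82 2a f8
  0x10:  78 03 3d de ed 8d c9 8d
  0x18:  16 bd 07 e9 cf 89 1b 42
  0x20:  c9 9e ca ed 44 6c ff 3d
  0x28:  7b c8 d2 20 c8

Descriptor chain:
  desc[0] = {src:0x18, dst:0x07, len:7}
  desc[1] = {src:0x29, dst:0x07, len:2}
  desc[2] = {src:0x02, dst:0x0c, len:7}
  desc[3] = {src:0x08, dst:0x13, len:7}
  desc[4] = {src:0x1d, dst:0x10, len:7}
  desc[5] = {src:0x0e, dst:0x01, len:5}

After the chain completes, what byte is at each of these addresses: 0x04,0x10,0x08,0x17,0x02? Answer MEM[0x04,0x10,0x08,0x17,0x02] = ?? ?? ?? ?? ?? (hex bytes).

#0 dst[0x07+7] := {0x16,0xbd,0x07,0xe9,0xcf,0x89,0x1b}
#1 dst[0x07+2] := {0xc8,0xd2}
#2 dst[0x0c+7] := {0x93,0xb4,0xca,0x69,0xf3,0xc8,0xd2}
#3 dst[0x13+7] := {0xd2,0x07,0xe9,0xcf,0x93,0xb4,0xca}
#4 dst[0x10+7] := {0x89,0x1b,0x42,0xc9,0x9e,0xca,0xed}
#5 dst[0x01+5] := {0xca,0x69,0x89,0x1b,0x42}
query mem[0x04]=0x1b, mem[0x10]=0x89, mem[0x08]=0xd2, mem[0x17]=0x93, mem[0x02]=0x69

MEM[0x04,0x10,0x08,0x17,0x02] = 1b 89 d2 93 69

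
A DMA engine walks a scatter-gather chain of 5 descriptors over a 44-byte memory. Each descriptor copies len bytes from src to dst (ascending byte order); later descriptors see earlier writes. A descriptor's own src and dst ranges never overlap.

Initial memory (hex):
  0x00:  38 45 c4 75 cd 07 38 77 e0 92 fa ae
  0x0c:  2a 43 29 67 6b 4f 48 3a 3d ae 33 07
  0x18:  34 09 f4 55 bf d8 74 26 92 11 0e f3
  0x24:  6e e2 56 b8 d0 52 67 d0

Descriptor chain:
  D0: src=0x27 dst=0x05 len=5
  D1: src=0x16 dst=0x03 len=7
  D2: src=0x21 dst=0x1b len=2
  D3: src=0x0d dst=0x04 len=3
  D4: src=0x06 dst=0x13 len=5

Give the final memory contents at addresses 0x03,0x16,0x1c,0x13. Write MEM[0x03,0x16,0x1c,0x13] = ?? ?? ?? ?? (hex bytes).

D0: mem[0x05..0x09] <- [b8 d0 52 67 d0]
D1: mem[0x03..0x09] <- [33 07 34 09 f4 55 bf]
D2: mem[0x1b..0x1c] <- [11 0e]
D3: mem[0x04..0x06] <- [43 29 67]
D4: mem[0x13..0x17] <- [67 f4 55 bf fa]
query mem[0x03]=0x33, mem[0x16]=0xbf, mem[0x1c]=0x0e, mem[0x13]=0x67

MEM[0x03,0x16,0x1c,0x13] = 33 bf 0e 67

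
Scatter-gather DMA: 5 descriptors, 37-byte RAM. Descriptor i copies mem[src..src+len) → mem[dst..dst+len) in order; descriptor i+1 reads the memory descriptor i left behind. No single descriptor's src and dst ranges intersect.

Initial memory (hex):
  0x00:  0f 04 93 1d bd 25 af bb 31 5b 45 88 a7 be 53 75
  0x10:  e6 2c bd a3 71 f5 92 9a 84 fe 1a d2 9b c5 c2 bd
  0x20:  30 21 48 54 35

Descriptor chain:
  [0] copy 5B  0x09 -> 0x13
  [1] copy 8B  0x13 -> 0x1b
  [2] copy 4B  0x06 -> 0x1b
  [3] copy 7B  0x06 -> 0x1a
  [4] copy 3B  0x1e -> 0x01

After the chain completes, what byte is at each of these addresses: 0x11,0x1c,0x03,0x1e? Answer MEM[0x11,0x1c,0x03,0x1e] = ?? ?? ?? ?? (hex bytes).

MEM[0x11,0x1c,0x03,0x1e] = 2c 31 a7 45

D0: mem[0x13..0x17] <- [5b 45 88 a7 be]
D1: mem[0x1b..0x22] <- [5b 45 88 a7 be 84 fe 1a]
D2: mem[0x1b..0x1e] <- [af bb 31 5b]
D3: mem[0x1a..0x20] <- [af bb 31 5b 45 88 a7]
D4: mem[0x01..0x03] <- [45 88 a7]
query mem[0x11]=0x2c, mem[0x1c]=0x31, mem[0x03]=0xa7, mem[0x1e]=0x45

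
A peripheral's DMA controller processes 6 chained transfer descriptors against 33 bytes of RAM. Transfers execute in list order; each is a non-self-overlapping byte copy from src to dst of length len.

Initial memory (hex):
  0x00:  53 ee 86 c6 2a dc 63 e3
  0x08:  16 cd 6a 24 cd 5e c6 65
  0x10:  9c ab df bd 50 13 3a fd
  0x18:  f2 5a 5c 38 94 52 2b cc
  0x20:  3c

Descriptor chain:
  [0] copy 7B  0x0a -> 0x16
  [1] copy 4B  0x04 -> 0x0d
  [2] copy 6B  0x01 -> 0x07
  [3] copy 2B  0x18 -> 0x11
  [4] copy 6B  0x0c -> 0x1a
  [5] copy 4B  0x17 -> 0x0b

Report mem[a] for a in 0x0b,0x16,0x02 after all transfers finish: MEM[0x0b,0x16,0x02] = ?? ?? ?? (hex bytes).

  after D0: wrote 7B at 0x16 = 6a24cd5ec6659c
  after D1: wrote 4B at 0x0d = 2adc63e3
  after D2: wrote 6B at 0x07 = ee86c62adc63
  after D3: wrote 2B at 0x11 = cd5e
  after D4: wrote 6B at 0x1a = 632adc63e3cd
  after D5: wrote 4B at 0x0b = 24cd5e63
query mem[0x0b]=0x24, mem[0x16]=0x6a, mem[0x02]=0x86

MEM[0x0b,0x16,0x02] = 24 6a 86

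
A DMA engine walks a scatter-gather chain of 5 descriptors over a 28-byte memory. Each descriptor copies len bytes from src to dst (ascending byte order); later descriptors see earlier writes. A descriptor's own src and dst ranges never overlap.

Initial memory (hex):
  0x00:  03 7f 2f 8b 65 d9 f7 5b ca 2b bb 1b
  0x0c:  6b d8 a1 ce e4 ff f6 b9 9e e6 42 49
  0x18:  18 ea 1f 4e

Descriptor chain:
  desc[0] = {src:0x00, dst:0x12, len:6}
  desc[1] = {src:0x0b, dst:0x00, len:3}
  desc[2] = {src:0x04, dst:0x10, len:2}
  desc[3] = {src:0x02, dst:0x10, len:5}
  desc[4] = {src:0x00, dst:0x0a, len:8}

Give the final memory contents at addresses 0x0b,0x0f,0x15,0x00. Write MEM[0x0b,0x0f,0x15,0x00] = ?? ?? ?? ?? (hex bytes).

MEM[0x0b,0x0f,0x15,0x00] = 6b d9 8b 1b

  after D0: wrote 6B at 0x12 = 037f2f8b65d9
  after D1: wrote 3B at 0x00 = 1b6bd8
  after D2: wrote 2B at 0x10 = 65d9
  after D3: wrote 5B at 0x10 = d88b65d9f7
  after D4: wrote 8B at 0x0a = 1b6bd88b65d9f75b
query mem[0x0b]=0x6b, mem[0x0f]=0xd9, mem[0x15]=0x8b, mem[0x00]=0x1b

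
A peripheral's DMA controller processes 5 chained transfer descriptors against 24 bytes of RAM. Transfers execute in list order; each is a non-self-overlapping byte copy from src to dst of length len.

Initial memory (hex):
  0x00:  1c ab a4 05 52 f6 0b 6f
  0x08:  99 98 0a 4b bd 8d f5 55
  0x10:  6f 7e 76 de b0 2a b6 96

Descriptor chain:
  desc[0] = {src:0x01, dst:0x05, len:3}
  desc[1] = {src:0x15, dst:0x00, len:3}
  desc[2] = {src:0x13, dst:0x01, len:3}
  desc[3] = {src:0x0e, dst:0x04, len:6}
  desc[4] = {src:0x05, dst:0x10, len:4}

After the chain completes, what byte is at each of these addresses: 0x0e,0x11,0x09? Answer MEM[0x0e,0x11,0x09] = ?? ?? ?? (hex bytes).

#0 dst[0x05+3] := {0xab,0xa4,0x05}
#1 dst[0x00+3] := {0x2a,0xb6,0x96}
#2 dst[0x01+3] := {0xde,0xb0,0x2a}
#3 dst[0x04+6] := {0xf5,0x55,0x6f,0x7e,0x76,0xde}
#4 dst[0x10+4] := {0x55,0x6f,0x7e,0x76}
query mem[0x0e]=0xf5, mem[0x11]=0x6f, mem[0x09]=0xde

MEM[0x0e,0x11,0x09] = f5 6f de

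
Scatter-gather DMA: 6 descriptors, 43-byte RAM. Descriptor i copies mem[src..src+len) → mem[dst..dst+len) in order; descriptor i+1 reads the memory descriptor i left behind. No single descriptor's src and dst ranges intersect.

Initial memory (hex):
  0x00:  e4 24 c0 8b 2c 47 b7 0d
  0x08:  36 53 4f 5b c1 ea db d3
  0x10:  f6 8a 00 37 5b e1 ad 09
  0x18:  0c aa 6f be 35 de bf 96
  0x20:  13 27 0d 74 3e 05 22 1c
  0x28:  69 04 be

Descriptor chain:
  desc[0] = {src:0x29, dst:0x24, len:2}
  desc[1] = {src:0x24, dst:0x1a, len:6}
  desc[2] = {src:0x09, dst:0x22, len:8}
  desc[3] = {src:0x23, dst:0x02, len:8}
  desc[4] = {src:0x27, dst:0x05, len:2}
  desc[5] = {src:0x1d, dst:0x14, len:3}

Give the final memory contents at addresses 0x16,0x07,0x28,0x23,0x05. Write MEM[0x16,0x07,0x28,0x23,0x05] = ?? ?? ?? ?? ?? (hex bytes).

MEM[0x16,0x07,0x28,0x23,0x05] = 04 d3 d3 4f db

[0] 0x29->0x24 len=2 : 04 be
[1] 0x24->0x1a len=6 : 04 be 22 1c 69 04
[2] 0x09->0x22 len=8 : 53 4f 5b c1 ea db d3 f6
[3] 0x23->0x02 len=8 : 4f 5b c1 ea db d3 f6 be
[4] 0x27->0x05 len=2 : db d3
[5] 0x1d->0x14 len=3 : 1c 69 04
query mem[0x16]=0x04, mem[0x07]=0xd3, mem[0x28]=0xd3, mem[0x23]=0x4f, mem[0x05]=0xdb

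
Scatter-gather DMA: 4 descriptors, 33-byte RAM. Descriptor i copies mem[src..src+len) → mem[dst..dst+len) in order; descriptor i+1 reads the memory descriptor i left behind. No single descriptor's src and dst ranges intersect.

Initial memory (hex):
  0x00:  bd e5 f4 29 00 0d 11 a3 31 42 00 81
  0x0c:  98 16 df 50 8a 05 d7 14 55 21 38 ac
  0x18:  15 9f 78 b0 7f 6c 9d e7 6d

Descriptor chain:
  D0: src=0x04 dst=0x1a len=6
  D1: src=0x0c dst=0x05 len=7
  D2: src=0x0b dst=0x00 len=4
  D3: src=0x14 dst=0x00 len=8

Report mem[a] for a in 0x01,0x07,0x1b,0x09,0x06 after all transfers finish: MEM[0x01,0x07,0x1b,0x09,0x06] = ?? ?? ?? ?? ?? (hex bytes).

  after D0: wrote 6B at 0x1a = 000d11a33142
  after D1: wrote 7B at 0x05 = 9816df508a05d7
  after D2: wrote 4B at 0x00 = d79816df
  after D3: wrote 8B at 0x00 = 552138ac159f000d
query mem[0x01]=0x21, mem[0x07]=0x0d, mem[0x1b]=0x0d, mem[0x09]=0x8a, mem[0x06]=0x00

MEM[0x01,0x07,0x1b,0x09,0x06] = 21 0d 0d 8a 00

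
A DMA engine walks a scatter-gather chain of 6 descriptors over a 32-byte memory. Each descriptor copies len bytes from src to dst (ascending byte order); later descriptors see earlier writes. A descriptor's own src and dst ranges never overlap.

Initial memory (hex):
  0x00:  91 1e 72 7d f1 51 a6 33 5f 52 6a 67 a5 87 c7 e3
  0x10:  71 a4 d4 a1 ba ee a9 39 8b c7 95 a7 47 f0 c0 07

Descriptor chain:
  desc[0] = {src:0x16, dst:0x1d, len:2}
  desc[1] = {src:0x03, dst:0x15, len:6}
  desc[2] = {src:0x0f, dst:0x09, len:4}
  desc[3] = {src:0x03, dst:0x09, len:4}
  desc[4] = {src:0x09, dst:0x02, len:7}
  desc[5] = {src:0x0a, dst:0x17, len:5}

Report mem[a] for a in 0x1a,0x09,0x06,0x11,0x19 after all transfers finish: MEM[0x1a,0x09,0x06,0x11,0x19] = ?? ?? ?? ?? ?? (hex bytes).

[0] 0x16->0x1d len=2 : a9 39
[1] 0x03->0x15 len=6 : 7d f1 51 a6 33 5f
[2] 0x0f->0x09 len=4 : e3 71 a4 d4
[3] 0x03->0x09 len=4 : 7d f1 51 a6
[4] 0x09->0x02 len=7 : 7d f1 51 a6 87 c7 e3
[5] 0x0a->0x17 len=5 : f1 51 a6 87 c7
query mem[0x1a]=0x87, mem[0x09]=0x7d, mem[0x06]=0x87, mem[0x11]=0xa4, mem[0x19]=0xa6

MEM[0x1a,0x09,0x06,0x11,0x19] = 87 7d 87 a4 a6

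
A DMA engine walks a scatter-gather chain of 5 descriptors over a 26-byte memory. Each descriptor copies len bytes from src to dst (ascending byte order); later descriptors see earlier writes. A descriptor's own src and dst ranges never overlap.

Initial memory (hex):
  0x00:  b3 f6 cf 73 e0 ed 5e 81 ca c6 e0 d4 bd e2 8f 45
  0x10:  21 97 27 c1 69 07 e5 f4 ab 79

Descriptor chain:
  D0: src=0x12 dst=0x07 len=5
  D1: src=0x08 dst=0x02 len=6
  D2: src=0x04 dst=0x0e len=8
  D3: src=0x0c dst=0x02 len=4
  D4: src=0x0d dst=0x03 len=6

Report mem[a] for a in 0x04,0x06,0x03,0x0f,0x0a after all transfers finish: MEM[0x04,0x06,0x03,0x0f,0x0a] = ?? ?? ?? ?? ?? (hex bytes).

MEM[0x04,0x06,0x03,0x0f,0x0a] = 07 bd e2 e5 07

  after D0: wrote 5B at 0x07 = 27c16907e5
  after D1: wrote 6B at 0x02 = c16907e5bde2
  after D2: wrote 8B at 0x0e = 07e5bde2c16907e5
  after D3: wrote 4B at 0x02 = bde207e5
  after D4: wrote 6B at 0x03 = e207e5bde2c1
query mem[0x04]=0x07, mem[0x06]=0xbd, mem[0x03]=0xe2, mem[0x0f]=0xe5, mem[0x0a]=0x07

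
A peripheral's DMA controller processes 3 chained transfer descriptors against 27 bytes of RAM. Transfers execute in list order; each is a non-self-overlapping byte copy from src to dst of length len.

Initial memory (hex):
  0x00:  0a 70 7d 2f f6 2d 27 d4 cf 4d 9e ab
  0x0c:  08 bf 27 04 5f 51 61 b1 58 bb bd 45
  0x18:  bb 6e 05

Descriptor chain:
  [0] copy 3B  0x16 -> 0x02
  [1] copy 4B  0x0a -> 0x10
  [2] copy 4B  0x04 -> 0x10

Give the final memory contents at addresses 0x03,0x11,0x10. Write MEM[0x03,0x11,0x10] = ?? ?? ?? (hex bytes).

MEM[0x03,0x11,0x10] = 45 2d bb

  after D0: wrote 3B at 0x02 = bd45bb
  after D1: wrote 4B at 0x10 = 9eab08bf
  after D2: wrote 4B at 0x10 = bb2d27d4
query mem[0x03]=0x45, mem[0x11]=0x2d, mem[0x10]=0xbb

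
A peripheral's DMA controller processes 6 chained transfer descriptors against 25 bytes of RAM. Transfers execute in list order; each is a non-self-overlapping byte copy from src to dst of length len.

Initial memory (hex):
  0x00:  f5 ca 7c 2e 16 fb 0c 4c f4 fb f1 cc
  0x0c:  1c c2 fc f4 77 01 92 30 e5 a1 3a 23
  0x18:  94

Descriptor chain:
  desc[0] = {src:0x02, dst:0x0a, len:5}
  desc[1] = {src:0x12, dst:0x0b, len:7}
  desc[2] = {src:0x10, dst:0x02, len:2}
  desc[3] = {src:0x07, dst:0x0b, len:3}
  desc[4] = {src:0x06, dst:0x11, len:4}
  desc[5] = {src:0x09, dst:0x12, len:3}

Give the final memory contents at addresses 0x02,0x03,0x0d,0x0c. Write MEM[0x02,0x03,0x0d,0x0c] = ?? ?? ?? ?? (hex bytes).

MEM[0x02,0x03,0x0d,0x0c] = 23 94 fb f4

D0: mem[0x0a..0x0e] <- [7c 2e 16 fb 0c]
D1: mem[0x0b..0x11] <- [92 30 e5 a1 3a 23 94]
D2: mem[0x02..0x03] <- [23 94]
D3: mem[0x0b..0x0d] <- [4c f4 fb]
D4: mem[0x11..0x14] <- [0c 4c f4 fb]
D5: mem[0x12..0x14] <- [fb 7c 4c]
query mem[0x02]=0x23, mem[0x03]=0x94, mem[0x0d]=0xfb, mem[0x0c]=0xf4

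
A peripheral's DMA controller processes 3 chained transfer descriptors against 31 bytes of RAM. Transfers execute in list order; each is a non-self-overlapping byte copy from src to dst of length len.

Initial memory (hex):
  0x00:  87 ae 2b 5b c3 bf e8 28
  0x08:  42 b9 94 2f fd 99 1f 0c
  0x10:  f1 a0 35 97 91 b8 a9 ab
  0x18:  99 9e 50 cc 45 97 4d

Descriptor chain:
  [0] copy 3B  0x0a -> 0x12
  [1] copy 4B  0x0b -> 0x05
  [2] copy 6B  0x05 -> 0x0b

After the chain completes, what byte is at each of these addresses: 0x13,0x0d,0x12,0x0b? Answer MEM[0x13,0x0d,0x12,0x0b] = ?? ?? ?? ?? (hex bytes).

D0: mem[0x12..0x14] <- [94 2f fd]
D1: mem[0x05..0x08] <- [2f fd 99 1f]
D2: mem[0x0b..0x10] <- [2f fd 99 1f b9 94]
query mem[0x13]=0x2f, mem[0x0d]=0x99, mem[0x12]=0x94, mem[0x0b]=0x2f

MEM[0x13,0x0d,0x12,0x0b] = 2f 99 94 2f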